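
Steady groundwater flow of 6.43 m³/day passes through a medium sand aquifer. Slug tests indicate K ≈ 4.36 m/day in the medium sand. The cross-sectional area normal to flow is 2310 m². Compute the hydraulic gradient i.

0.000638

From Q = K·A·i, i = Q / (K·A) = 6.43 / (4.360 × 2310) = 0.0006384.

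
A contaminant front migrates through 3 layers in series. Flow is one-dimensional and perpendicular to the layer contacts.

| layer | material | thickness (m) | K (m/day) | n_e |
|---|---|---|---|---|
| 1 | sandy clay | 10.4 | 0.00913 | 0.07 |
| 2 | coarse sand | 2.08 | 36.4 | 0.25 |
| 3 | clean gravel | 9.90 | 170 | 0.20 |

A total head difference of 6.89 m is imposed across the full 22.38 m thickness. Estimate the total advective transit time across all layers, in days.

534

With flow normal to the layers, continuity requires the same specific discharge q through every layer.
Σ(b_i/K_i) = 10.4/0.00913 + 2.08/36.4 + 9.90/170 = 1139 d.
q = Δh / Σ(b_i/K_i) = 6.89 / 1139 = 0.006048 m/day.
In each layer the seepage velocity is v_i = q/n_i, so the layer transit time is t_i = b_i·n_i / q:
  layer 1 (sandy clay): t_1 = 10.4 × 0.07 / 0.006048 = 120.4 d
  layer 2 (coarse sand): t_2 = 2.08 × 0.25 / 0.006048 = 85.98 d
  layer 3 (clean gravel): t_3 = 9.90 × 0.20 / 0.006048 = 327.4 d
Total t = Σ t_i = 533.7 days.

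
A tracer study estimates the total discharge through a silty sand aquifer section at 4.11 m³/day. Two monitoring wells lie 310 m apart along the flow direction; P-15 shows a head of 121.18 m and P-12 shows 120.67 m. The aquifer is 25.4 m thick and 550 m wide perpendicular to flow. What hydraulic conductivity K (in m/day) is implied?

Cross-sectional area A = 550 × 25.4 = 13970 m².
Hydraulic gradient i = (121.18 − 120.67) / 310 = 0.51 / 310 = 0.001645.
From Q = K·A·i, K = Q / (A·i) = 4.11 / (13970 × 0.001645) = 0.1788 m/day.

0.179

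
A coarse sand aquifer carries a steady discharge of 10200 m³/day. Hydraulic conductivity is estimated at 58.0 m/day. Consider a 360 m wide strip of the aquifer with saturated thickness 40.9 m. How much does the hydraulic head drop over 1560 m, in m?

Cross-sectional area A = 360 × 40.9 = 14724 m².
From Q = K·A·i, i = Q / (K·A) = 10200 / (58.00 × 14724) = 0.01194.
Head loss Δh = i · L = 0.01194 × 1560 = 18.63 m.

18.6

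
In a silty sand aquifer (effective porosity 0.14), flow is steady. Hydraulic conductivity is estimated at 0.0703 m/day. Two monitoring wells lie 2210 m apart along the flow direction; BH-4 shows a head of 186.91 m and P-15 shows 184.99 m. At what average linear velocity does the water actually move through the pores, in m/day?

0.000436

Hydraulic gradient i = (186.91 − 184.99) / 2210 = 1.92 / 2210 = 0.0008688.
Darcy flux q = K · i = 0.07030 × 0.0008688 = 6.108e-05 m/day.
Seepage velocity v = q / n_e = 6.108e-05 / 0.14 = 0.0004363 m/day.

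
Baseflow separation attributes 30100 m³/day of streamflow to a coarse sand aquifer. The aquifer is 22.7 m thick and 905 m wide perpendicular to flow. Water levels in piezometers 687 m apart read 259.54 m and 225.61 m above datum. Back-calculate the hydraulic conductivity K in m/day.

Cross-sectional area A = 905 × 22.7 = 20544 m².
Hydraulic gradient i = (259.54 − 225.61) / 687 = 33.93 / 687 = 0.04939.
From Q = K·A·i, K = Q / (A·i) = 30100 / (20544 × 0.04939) = 29.67 m/day.

29.7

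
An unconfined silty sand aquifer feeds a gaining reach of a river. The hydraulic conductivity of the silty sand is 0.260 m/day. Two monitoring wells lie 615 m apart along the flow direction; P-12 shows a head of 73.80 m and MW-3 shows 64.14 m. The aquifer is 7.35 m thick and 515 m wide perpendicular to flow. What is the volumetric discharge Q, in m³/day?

15.5

Cross-sectional area A = 515 × 7.35 = 3785 m².
Hydraulic gradient i = (73.80 − 64.14) / 615 = 9.66 / 615 = 0.01571.
Darcy's law: Q = K · A · i = 0.2600 × 3785 × 0.01571 = 15.46 m³/day.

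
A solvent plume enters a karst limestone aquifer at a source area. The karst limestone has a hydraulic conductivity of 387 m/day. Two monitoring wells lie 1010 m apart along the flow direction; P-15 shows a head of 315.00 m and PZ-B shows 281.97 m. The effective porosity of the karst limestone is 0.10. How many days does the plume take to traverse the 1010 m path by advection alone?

Hydraulic gradient i = (315.00 − 281.97) / 1010 = 33.03 / 1010 = 0.03270.
Darcy flux q = K · i = 387.0 × 0.03270 = 12.66 m/day.
Seepage velocity v = q / n_e = 12.66 / 0.10 = 126.6 m/day.
Travel time t = L / v = 1010 / 126.6 = 7.980 days.

7.98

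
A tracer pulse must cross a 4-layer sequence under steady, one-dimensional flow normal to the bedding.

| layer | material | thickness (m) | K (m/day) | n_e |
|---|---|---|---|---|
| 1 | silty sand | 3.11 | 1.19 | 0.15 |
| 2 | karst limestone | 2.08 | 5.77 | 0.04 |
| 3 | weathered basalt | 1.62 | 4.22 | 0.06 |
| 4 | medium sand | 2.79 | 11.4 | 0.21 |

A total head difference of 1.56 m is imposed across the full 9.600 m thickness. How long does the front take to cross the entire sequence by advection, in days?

2.85

With flow normal to the layers, continuity requires the same specific discharge q through every layer.
Σ(b_i/K_i) = 3.11/1.19 + 2.08/5.77 + 1.62/4.22 + 2.79/11.4 = 3.603 d.
q = Δh / Σ(b_i/K_i) = 1.56 / 3.603 = 0.4330 m/day.
In each layer the seepage velocity is v_i = q/n_i, so the layer transit time is t_i = b_i·n_i / q:
  layer 1 (silty sand): t_1 = 3.11 × 0.15 / 0.4330 = 1.077 d
  layer 2 (karst limestone): t_2 = 2.08 × 0.04 / 0.4330 = 0.1921 d
  layer 3 (weathered basalt): t_3 = 1.62 × 0.06 / 0.4330 = 0.2245 d
  layer 4 (medium sand): t_4 = 2.79 × 0.21 / 0.4330 = 1.353 d
Total t = Σ t_i = 2.847 days.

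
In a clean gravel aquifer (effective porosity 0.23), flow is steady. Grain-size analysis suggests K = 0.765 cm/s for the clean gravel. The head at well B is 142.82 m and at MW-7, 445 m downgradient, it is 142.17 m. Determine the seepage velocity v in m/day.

Convert K: 0.765 cm/s × 864 = 661.0 m/day.
Hydraulic gradient i = (142.82 − 142.17) / 445 = 0.65 / 445 = 0.001461.
Darcy flux q = K · i = 661.0 × 0.001461 = 0.9654 m/day.
Seepage velocity v = q / n_e = 0.9654 / 0.23 = 4.198 m/day.

4.20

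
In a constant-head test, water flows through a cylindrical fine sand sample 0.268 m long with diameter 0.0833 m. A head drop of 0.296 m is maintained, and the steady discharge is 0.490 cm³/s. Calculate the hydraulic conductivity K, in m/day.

Cross-sectional area A = π·(d/2)² = π × (0.0833/2)² = 0.005450 m².
Convert discharge: 0.490 cm³/s = 4.900e-07 m³/s.
Darcy's law rearranged: K = Q·L / (A·Δh) = 4.900e-07 × 0.268 / (0.005450 × 0.296) = 8.141e-05 m/s = 7.034 m/day.

7.03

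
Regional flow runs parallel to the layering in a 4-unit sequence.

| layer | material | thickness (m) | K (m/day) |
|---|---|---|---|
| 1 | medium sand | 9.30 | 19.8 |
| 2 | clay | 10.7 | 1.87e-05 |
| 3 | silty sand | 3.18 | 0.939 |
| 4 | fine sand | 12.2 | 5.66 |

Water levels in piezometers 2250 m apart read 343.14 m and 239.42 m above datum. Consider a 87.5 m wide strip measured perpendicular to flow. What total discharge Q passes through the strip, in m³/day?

1030

Flow is parallel to layering, so each bed carries its own Darcy discharge and the transmissivities add.
Σ(K_i·b_i) = 19.8×9.30 + 1.87e-05×10.7 + 0.939×3.18 + 5.66×12.2 = 256.2 m²/day.
Hydraulic gradient i = (343.14 − 239.42) / 2250 = 103.72 / 2250 = 0.04610.
Q = Σ(K_i·b_i) · W · i = 256.2 × 87.5 × 0.04610 = 1033 m³/day.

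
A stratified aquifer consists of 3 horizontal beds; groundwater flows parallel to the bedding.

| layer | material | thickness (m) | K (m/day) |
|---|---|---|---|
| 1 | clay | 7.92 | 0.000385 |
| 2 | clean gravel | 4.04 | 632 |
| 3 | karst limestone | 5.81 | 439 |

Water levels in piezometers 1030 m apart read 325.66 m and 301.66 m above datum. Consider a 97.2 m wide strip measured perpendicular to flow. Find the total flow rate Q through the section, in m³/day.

11600

Flow is parallel to layering, so each bed carries its own Darcy discharge and the transmissivities add.
Σ(K_i·b_i) = 0.000385×7.92 + 632×4.04 + 439×5.81 = 5104 m²/day.
Hydraulic gradient i = (325.66 − 301.66) / 1030 = 24 / 1030 = 0.02330.
Q = Σ(K_i·b_i) · W · i = 5104 × 97.2 × 0.02330 = 11560 m³/day.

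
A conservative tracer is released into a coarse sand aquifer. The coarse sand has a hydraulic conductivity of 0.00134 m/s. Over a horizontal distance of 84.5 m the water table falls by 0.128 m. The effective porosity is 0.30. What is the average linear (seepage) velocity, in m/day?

Convert K: 0.00134 m/s × 86400 = 115.8 m/day.
Hydraulic gradient i = Δh / L = 0.128 / 84.5 = 0.001515.
Darcy flux q = K · i = 115.8 × 0.001515 = 0.1754 m/day.
Seepage velocity v = q / n_e = 0.1754 / 0.30 = 0.5846 m/day.

0.585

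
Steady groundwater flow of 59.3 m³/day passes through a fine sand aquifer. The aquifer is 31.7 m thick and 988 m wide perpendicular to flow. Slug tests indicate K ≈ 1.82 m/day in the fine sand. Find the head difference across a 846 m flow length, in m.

Cross-sectional area A = 988 × 31.7 = 31320 m².
From Q = K·A·i, i = Q / (K·A) = 59.3 / (1.820 × 31320) = 0.001040.
Head loss Δh = i · L = 0.001040 × 846 = 0.8801 m.

0.880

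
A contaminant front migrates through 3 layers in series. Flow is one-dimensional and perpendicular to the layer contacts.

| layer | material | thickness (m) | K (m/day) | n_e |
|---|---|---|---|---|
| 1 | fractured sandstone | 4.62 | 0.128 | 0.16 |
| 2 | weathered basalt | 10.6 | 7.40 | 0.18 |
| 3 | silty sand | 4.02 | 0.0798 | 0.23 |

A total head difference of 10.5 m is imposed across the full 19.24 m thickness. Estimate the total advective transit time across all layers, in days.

With flow normal to the layers, continuity requires the same specific discharge q through every layer.
Σ(b_i/K_i) = 4.62/0.128 + 10.6/7.40 + 4.02/0.0798 = 87.90 d.
q = Δh / Σ(b_i/K_i) = 10.5 / 87.90 = 0.1195 m/day.
In each layer the seepage velocity is v_i = q/n_i, so the layer transit time is t_i = b_i·n_i / q:
  layer 1 (fractured sandstone): t_1 = 4.62 × 0.16 / 0.1195 = 6.188 d
  layer 2 (weathered basalt): t_2 = 10.6 × 0.18 / 0.1195 = 15.97 d
  layer 3 (silty sand): t_3 = 4.02 × 0.23 / 0.1195 = 7.740 d
Total t = Σ t_i = 29.90 days.

29.9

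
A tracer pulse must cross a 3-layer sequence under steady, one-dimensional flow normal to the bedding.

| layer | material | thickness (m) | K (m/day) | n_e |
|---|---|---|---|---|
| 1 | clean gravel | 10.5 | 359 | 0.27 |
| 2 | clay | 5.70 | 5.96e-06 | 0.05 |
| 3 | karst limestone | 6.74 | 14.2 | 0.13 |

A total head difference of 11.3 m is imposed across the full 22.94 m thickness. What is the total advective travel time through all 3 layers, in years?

926

With flow normal to the layers, continuity requires the same specific discharge q through every layer.
Σ(b_i/K_i) = 10.5/359 + 5.70/5.96e-06 + 6.74/14.2 = 9.564e+05 d.
q = Δh / Σ(b_i/K_i) = 11.3 / 9.564e+05 = 1.182e-05 m/day.
In each layer the seepage velocity is v_i = q/n_i, so the layer transit time is t_i = b_i·n_i / q:
  layer 1 (clean gravel): t_1 = 10.5 × 0.27 / 1.182e-05 = 2.399e+05 d
  layer 2 (clay): t_2 = 5.70 × 0.05 / 1.182e-05 = 24121 d
  layer 3 (karst limestone): t_3 = 6.74 × 0.13 / 1.182e-05 = 74157 d
Total t = Σ t_i = 3.382e+05 days = 926.0 years.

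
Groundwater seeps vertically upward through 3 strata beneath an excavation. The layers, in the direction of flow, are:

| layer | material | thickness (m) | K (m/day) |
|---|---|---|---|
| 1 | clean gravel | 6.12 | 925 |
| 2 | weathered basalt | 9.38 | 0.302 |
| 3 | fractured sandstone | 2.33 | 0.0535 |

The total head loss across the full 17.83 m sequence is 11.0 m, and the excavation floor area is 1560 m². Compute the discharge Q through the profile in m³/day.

Flow is perpendicular to layering, so the layers act in series and the equivalent K is the thickness-weighted harmonic mean.
Total thickness L = 6.12 + 9.38 + 2.33 = 17.83 m.
Σ(b_i/K_i) = 6.12/925 + 9.38/0.302 + 2.33/0.0535 = 74.62 d.
K_eq = L / Σ(b_i/K_i) = 17.83 / 74.62 = 0.2390 m/day.
Q = K_eq · A · (Δh/L) = 0.2390 × 1560 × (11.0/17.83) = 230.0 m³/day.

230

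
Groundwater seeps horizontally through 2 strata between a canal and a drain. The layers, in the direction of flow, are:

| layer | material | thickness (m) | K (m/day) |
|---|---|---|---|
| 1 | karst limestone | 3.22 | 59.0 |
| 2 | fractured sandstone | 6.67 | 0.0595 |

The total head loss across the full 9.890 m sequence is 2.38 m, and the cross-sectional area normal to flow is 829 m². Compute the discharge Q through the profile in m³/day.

17.6

Flow is perpendicular to layering, so the layers act in series and the equivalent K is the thickness-weighted harmonic mean.
Total thickness L = 3.22 + 6.67 = 9.890 m.
Σ(b_i/K_i) = 3.22/59.0 + 6.67/0.0595 = 112.2 d.
K_eq = L / Σ(b_i/K_i) = 9.890 / 112.2 = 0.08818 m/day.
Q = K_eq · A · (Δh/L) = 0.08818 × 829 × (2.38/9.890) = 17.59 m³/day.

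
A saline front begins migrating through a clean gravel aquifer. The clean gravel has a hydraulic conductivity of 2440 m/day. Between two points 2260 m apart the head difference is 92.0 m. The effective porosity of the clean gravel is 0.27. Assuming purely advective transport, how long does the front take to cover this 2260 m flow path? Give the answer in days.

Hydraulic gradient i = Δh / L = 92.0 / 2260 = 0.04071.
Darcy flux q = K · i = 2440 × 0.04071 = 99.33 m/day.
Seepage velocity v = q / n_e = 99.33 / 0.27 = 367.9 m/day.
Travel time t = L / v = 2260 / 367.9 = 6.143 days.

6.14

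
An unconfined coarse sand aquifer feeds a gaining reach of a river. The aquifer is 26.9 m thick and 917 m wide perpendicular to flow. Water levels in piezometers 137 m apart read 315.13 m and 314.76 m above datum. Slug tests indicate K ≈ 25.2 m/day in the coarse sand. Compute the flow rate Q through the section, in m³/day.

Cross-sectional area A = 917 × 26.9 = 24667 m².
Hydraulic gradient i = (315.13 − 314.76) / 137 = 0.37 / 137 = 0.002701.
Darcy's law: Q = K · A · i = 25.20 × 24667 × 0.002701 = 1679 m³/day.

1680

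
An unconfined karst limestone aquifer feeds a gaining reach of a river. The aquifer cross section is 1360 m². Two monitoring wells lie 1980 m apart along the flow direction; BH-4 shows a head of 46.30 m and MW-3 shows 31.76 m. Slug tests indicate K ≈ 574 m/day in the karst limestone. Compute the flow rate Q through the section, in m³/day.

5730

Hydraulic gradient i = (46.30 − 31.76) / 1980 = 14.54 / 1980 = 0.007343.
Darcy's law: Q = K · A · i = 574.0 × 1360 × 0.007343 = 5733 m³/day.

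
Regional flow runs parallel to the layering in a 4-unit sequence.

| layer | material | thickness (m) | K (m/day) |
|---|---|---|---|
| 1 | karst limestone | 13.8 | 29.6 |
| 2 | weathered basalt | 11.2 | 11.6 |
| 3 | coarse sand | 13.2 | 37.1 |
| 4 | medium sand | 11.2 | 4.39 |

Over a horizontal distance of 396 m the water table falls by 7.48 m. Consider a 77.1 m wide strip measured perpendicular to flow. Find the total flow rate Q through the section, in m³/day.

1570

Flow is parallel to layering, so each bed carries its own Darcy discharge and the transmissivities add.
Σ(K_i·b_i) = 29.6×13.8 + 11.6×11.2 + 37.1×13.2 + 4.39×11.2 = 1077 m²/day.
Hydraulic gradient i = Δh / L = 7.48 / 396 = 0.01889.
Q = Σ(K_i·b_i) · W · i = 1077 × 77.1 × 0.01889 = 1569 m³/day.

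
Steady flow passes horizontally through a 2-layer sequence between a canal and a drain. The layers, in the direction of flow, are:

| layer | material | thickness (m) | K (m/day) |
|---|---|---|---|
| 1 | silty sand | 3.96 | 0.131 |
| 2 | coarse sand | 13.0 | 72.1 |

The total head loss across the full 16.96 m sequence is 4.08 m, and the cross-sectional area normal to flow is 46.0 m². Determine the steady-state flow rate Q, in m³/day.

Flow is perpendicular to layering, so the layers act in series and the equivalent K is the thickness-weighted harmonic mean.
Total thickness L = 3.96 + 13.0 = 16.96 m.
Σ(b_i/K_i) = 3.96/0.131 + 13.0/72.1 = 30.41 d.
K_eq = L / Σ(b_i/K_i) = 16.96 / 30.41 = 0.5577 m/day.
Q = K_eq · A · (Δh/L) = 0.5577 × 46.0 × (4.08/16.96) = 6.172 m³/day.

6.17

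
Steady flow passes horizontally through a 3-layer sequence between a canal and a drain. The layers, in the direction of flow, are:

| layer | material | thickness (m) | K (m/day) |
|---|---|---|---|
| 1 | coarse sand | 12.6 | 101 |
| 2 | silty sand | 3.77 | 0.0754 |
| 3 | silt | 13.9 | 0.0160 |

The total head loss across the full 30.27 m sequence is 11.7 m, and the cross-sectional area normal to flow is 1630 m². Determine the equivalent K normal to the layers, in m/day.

0.0329

Flow is perpendicular to layering, so the layers act in series and the equivalent K is the thickness-weighted harmonic mean.
Total thickness L = 12.6 + 3.77 + 13.9 = 30.27 m.
Σ(b_i/K_i) = 12.6/101 + 3.77/0.0754 + 13.9/0.0160 = 918.9 d.
K_eq = L / Σ(b_i/K_i) = 30.27 / 918.9 = 0.03294 m/day.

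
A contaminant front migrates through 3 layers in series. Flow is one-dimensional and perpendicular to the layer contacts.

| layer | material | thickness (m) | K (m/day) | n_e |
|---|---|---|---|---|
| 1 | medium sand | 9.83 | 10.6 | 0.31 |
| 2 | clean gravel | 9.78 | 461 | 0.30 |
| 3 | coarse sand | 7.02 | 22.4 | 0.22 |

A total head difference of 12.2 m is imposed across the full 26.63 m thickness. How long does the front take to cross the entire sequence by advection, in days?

With flow normal to the layers, continuity requires the same specific discharge q through every layer.
Σ(b_i/K_i) = 9.83/10.6 + 9.78/461 + 7.02/22.4 = 1.262 d.
q = Δh / Σ(b_i/K_i) = 12.2 / 1.262 = 9.667 m/day.
In each layer the seepage velocity is v_i = q/n_i, so the layer transit time is t_i = b_i·n_i / q:
  layer 1 (medium sand): t_1 = 9.83 × 0.31 / 9.667 = 0.3152 d
  layer 2 (clean gravel): t_2 = 9.78 × 0.30 / 9.667 = 0.3035 d
  layer 3 (coarse sand): t_3 = 7.02 × 0.22 / 9.667 = 0.1598 d
Total t = Σ t_i = 0.7785 days.

0.778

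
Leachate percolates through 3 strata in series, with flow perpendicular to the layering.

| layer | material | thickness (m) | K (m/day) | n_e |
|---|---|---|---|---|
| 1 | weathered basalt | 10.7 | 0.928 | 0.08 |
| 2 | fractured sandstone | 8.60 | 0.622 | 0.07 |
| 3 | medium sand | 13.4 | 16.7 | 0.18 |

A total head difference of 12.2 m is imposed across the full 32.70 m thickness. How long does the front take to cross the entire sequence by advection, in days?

With flow normal to the layers, continuity requires the same specific discharge q through every layer.
Σ(b_i/K_i) = 10.7/0.928 + 8.60/0.622 + 13.4/16.7 = 26.16 d.
q = Δh / Σ(b_i/K_i) = 12.2 / 26.16 = 0.4664 m/day.
In each layer the seepage velocity is v_i = q/n_i, so the layer transit time is t_i = b_i·n_i / q:
  layer 1 (weathered basalt): t_1 = 10.7 × 0.08 / 0.4664 = 1.835 d
  layer 2 (fractured sandstone): t_2 = 8.60 × 0.07 / 0.4664 = 1.291 d
  layer 3 (medium sand): t_3 = 13.4 × 0.18 / 0.4664 = 5.172 d
Total t = Σ t_i = 8.298 days.

8.30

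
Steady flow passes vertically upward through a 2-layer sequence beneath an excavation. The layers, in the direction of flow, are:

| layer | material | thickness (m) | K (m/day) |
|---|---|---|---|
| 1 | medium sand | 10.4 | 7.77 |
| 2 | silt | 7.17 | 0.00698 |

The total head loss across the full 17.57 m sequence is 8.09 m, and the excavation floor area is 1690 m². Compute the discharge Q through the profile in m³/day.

13.3

Flow is perpendicular to layering, so the layers act in series and the equivalent K is the thickness-weighted harmonic mean.
Total thickness L = 10.4 + 7.17 = 17.57 m.
Σ(b_i/K_i) = 10.4/7.77 + 7.17/0.00698 = 1029 d.
K_eq = L / Σ(b_i/K_i) = 17.57 / 1029 = 0.01708 m/day.
Q = K_eq · A · (Δh/L) = 0.01708 × 1690 × (8.09/17.57) = 13.29 m³/day.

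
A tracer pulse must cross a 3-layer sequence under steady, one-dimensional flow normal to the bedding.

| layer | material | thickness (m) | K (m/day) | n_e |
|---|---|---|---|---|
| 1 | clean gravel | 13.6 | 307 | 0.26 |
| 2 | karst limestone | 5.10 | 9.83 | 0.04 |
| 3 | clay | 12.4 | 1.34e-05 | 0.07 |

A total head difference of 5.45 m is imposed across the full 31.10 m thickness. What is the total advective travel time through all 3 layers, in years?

With flow normal to the layers, continuity requires the same specific discharge q through every layer.
Σ(b_i/K_i) = 13.6/307 + 5.10/9.83 + 12.4/1.34e-05 = 9.254e+05 d.
q = Δh / Σ(b_i/K_i) = 5.45 / 9.254e+05 = 5.890e-06 m/day.
In each layer the seepage velocity is v_i = q/n_i, so the layer transit time is t_i = b_i·n_i / q:
  layer 1 (clean gravel): t_1 = 13.6 × 0.26 / 5.890e-06 = 6.004e+05 d
  layer 2 (karst limestone): t_2 = 5.10 × 0.04 / 5.890e-06 = 34638 d
  layer 3 (clay): t_3 = 12.4 × 0.07 / 5.890e-06 = 1.474e+05 d
Total t = Σ t_i = 7.824e+05 days = 2142 years.

2140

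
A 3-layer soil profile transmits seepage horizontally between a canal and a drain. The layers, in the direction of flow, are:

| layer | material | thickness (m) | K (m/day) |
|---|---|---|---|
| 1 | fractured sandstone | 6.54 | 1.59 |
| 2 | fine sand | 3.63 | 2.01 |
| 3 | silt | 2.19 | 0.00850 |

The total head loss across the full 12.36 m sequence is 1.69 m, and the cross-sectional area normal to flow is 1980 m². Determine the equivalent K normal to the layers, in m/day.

Flow is perpendicular to layering, so the layers act in series and the equivalent K is the thickness-weighted harmonic mean.
Total thickness L = 6.54 + 3.63 + 2.19 = 12.36 m.
Σ(b_i/K_i) = 6.54/1.59 + 3.63/2.01 + 2.19/0.00850 = 263.6 d.
K_eq = L / Σ(b_i/K_i) = 12.36 / 263.6 = 0.04690 m/day.

0.0469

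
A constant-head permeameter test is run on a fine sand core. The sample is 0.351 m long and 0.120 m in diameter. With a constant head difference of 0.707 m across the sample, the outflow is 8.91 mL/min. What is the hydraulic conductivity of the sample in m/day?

0.563

Cross-sectional area A = π·(d/2)² = π × (0.120/2)² = 0.01131 m².
Convert discharge: 8.91 mL/min = 1.485e-07 m³/s.
Darcy's law rearranged: K = Q·L / (A·Δh) = 1.485e-07 × 0.351 / (0.01131 × 0.707) = 6.519e-06 m/s = 0.5632 m/day.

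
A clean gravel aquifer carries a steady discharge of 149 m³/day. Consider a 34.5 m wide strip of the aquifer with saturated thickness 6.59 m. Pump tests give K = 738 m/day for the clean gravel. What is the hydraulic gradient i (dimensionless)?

0.000888

Cross-sectional area A = 34.5 × 6.59 = 227.4 m².
From Q = K·A·i, i = Q / (K·A) = 149 / (738.0 × 227.4) = 0.0008880.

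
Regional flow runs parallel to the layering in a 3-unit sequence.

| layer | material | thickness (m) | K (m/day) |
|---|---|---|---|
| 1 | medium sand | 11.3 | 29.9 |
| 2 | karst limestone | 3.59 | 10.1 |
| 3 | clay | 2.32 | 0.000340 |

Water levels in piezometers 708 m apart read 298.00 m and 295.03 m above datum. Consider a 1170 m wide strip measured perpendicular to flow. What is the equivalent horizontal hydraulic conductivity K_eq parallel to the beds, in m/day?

Flow is parallel to layering, so each bed carries its own Darcy discharge and the transmissivities add.
Σ(K_i·b_i) = 29.9×11.3 + 10.1×3.59 + 0.000340×2.32 = 374.1 m²/day.
Total thickness b = 17.21 m, so K_eq = Σ(K_i·b_i)/b = 21.74 m/day.

21.7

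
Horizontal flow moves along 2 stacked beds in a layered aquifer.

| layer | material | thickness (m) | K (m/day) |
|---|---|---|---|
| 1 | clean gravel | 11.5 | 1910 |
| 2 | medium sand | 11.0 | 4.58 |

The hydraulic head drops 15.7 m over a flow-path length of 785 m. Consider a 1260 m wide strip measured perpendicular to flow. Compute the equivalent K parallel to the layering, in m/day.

978

Flow is parallel to layering, so each bed carries its own Darcy discharge and the transmissivities add.
Σ(K_i·b_i) = 1910×11.5 + 4.58×11.0 = 22015 m²/day.
Total thickness b = 22.50 m, so K_eq = Σ(K_i·b_i)/b = 978.5 m/day.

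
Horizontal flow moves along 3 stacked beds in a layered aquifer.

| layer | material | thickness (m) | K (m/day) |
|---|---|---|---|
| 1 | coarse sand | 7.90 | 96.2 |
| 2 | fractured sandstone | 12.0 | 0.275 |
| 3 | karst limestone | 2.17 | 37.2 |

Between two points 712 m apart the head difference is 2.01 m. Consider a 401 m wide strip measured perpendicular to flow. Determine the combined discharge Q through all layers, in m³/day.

Flow is parallel to layering, so each bed carries its own Darcy discharge and the transmissivities add.
Σ(K_i·b_i) = 96.2×7.90 + 0.275×12.0 + 37.2×2.17 = 844.0 m²/day.
Hydraulic gradient i = Δh / L = 2.01 / 712 = 0.002823.
Q = Σ(K_i·b_i) · W · i = 844.0 × 401 × 0.002823 = 955.4 m³/day.

955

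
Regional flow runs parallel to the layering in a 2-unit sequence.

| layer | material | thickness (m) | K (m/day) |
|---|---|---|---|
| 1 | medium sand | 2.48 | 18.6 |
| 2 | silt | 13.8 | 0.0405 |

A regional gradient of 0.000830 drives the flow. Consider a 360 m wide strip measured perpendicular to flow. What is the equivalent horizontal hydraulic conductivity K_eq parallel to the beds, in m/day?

2.87

Flow is parallel to layering, so each bed carries its own Darcy discharge and the transmissivities add.
Σ(K_i·b_i) = 18.6×2.48 + 0.0405×13.8 = 46.69 m²/day.
Total thickness b = 16.28 m, so K_eq = Σ(K_i·b_i)/b = 2.868 m/day.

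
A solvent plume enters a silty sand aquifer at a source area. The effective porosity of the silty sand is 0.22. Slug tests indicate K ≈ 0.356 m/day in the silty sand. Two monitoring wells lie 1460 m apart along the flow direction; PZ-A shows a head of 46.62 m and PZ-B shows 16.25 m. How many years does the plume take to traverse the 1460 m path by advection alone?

119

Hydraulic gradient i = (46.62 − 16.25) / 1460 = 30.37 / 1460 = 0.02080.
Darcy flux q = K · i = 0.3560 × 0.02080 = 0.007405 m/day.
Seepage velocity v = q / n_e = 0.007405 / 0.22 = 0.03366 m/day.
Travel time t = L / v = 1460 / 0.03366 = 43374 days = 118.8 years.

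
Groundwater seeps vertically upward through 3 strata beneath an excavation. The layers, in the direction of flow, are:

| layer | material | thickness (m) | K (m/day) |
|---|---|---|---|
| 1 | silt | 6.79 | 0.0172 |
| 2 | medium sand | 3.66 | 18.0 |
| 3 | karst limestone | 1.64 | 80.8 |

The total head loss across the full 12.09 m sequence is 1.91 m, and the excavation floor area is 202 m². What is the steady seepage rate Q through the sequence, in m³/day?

Flow is perpendicular to layering, so the layers act in series and the equivalent K is the thickness-weighted harmonic mean.
Total thickness L = 6.79 + 3.66 + 1.64 = 12.09 m.
Σ(b_i/K_i) = 6.79/0.0172 + 3.66/18.0 + 1.64/80.8 = 395.0 d.
K_eq = L / Σ(b_i/K_i) = 12.09 / 395.0 = 0.03061 m/day.
Q = K_eq · A · (Δh/L) = 0.03061 × 202 × (1.91/12.09) = 0.9768 m³/day.

0.977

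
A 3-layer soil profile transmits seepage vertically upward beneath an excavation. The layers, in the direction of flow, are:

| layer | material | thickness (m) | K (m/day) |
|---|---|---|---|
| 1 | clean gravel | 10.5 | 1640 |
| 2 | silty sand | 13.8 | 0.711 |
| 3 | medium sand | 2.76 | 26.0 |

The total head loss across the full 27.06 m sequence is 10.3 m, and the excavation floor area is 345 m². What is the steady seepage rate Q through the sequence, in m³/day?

Flow is perpendicular to layering, so the layers act in series and the equivalent K is the thickness-weighted harmonic mean.
Total thickness L = 10.5 + 13.8 + 2.76 = 27.06 m.
Σ(b_i/K_i) = 10.5/1640 + 13.8/0.711 + 2.76/26.0 = 19.52 d.
K_eq = L / Σ(b_i/K_i) = 27.06 / 19.52 = 1.386 m/day.
Q = K_eq · A · (Δh/L) = 1.386 × 345 × (10.3/27.06) = 182.0 m³/day.

182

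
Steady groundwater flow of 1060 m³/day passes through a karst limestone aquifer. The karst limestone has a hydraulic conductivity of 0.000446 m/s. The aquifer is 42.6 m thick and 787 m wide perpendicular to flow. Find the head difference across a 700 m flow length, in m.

Convert K: 0.000446 m/s × 86400 = 38.53 m/day.
Cross-sectional area A = 787 × 42.6 = 33526 m².
From Q = K·A·i, i = Q / (K·A) = 1060 / (38.53 × 33526) = 0.0008205.
Head loss Δh = i · L = 0.0008205 × 700 = 0.5743 m.

0.574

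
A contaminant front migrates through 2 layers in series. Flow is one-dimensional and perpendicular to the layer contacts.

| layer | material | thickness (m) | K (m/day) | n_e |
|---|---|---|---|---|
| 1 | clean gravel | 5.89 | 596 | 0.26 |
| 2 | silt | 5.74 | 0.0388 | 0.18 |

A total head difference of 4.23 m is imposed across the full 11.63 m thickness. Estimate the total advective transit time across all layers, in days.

89.7

With flow normal to the layers, continuity requires the same specific discharge q through every layer.
Σ(b_i/K_i) = 5.89/596 + 5.74/0.0388 = 147.9 d.
q = Δh / Σ(b_i/K_i) = 4.23 / 147.9 = 0.02859 m/day.
In each layer the seepage velocity is v_i = q/n_i, so the layer transit time is t_i = b_i·n_i / q:
  layer 1 (clean gravel): t_1 = 5.89 × 0.26 / 0.02859 = 53.56 d
  layer 2 (silt): t_2 = 5.74 × 0.18 / 0.02859 = 36.14 d
Total t = Σ t_i = 89.70 days.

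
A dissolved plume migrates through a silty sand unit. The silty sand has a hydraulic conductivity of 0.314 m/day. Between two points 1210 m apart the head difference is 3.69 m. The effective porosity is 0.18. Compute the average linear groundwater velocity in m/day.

0.00532

Hydraulic gradient i = Δh / L = 3.69 / 1210 = 0.003050.
Darcy flux q = K · i = 0.3140 × 0.003050 = 0.0009576 m/day.
Seepage velocity v = q / n_e = 0.0009576 / 0.18 = 0.005320 m/day.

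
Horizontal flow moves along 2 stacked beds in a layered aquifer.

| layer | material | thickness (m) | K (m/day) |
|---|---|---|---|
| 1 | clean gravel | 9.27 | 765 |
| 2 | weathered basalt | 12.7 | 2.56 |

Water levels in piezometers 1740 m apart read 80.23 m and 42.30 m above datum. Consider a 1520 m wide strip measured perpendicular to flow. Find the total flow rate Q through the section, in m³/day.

236000

Flow is parallel to layering, so each bed carries its own Darcy discharge and the transmissivities add.
Σ(K_i·b_i) = 765×9.27 + 2.56×12.7 = 7124 m²/day.
Hydraulic gradient i = (80.23 − 42.30) / 1740 = 37.93 / 1740 = 0.02180.
Q = Σ(K_i·b_i) · W · i = 7124 × 1520 × 0.02180 = 2.361e+05 m³/day.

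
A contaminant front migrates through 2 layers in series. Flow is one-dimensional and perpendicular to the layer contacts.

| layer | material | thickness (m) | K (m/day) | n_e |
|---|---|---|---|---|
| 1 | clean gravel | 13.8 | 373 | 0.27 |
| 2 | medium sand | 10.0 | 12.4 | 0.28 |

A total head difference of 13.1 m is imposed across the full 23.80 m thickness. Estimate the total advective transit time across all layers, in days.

0.420

With flow normal to the layers, continuity requires the same specific discharge q through every layer.
Σ(b_i/K_i) = 13.8/373 + 10.0/12.4 = 0.8434 d.
q = Δh / Σ(b_i/K_i) = 13.1 / 0.8434 = 15.53 m/day.
In each layer the seepage velocity is v_i = q/n_i, so the layer transit time is t_i = b_i·n_i / q:
  layer 1 (clean gravel): t_1 = 13.8 × 0.27 / 15.53 = 0.2399 d
  layer 2 (medium sand): t_2 = 10.0 × 0.28 / 15.53 = 0.1803 d
Total t = Σ t_i = 0.4202 days.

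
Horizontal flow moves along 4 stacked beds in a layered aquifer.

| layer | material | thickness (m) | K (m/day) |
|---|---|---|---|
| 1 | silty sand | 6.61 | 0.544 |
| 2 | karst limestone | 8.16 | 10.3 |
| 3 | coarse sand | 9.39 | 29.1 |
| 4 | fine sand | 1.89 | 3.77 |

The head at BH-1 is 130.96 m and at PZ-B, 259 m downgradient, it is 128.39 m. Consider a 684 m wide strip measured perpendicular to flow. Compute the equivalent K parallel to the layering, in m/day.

14.1

Flow is parallel to layering, so each bed carries its own Darcy discharge and the transmissivities add.
Σ(K_i·b_i) = 0.544×6.61 + 10.3×8.16 + 29.1×9.39 + 3.77×1.89 = 368.0 m²/day.
Total thickness b = 26.05 m, so K_eq = Σ(K_i·b_i)/b = 14.13 m/day.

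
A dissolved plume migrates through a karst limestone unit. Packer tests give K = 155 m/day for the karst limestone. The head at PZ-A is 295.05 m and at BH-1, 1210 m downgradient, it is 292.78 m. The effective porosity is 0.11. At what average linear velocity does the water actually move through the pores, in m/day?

2.64

Hydraulic gradient i = (295.05 − 292.78) / 1210 = 2.27 / 1210 = 0.001876.
Darcy flux q = K · i = 155.0 × 0.001876 = 0.2908 m/day.
Seepage velocity v = q / n_e = 0.2908 / 0.11 = 2.644 m/day.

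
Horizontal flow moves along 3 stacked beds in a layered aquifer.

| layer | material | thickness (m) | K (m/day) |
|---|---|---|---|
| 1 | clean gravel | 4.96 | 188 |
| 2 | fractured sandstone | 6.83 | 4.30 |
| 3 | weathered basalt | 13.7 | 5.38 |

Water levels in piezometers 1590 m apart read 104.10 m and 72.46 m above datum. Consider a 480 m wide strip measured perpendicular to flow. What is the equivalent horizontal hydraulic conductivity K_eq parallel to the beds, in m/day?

40.6

Flow is parallel to layering, so each bed carries its own Darcy discharge and the transmissivities add.
Σ(K_i·b_i) = 188×4.96 + 4.30×6.83 + 5.38×13.7 = 1036 m²/day.
Total thickness b = 25.49 m, so K_eq = Σ(K_i·b_i)/b = 40.63 m/day.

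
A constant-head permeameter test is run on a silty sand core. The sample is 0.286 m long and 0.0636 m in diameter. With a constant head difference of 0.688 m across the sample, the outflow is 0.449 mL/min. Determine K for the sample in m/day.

Cross-sectional area A = π·(d/2)² = π × (0.0636/2)² = 0.003177 m².
Convert discharge: 0.449 mL/min = 7.483e-09 m³/s.
Darcy's law rearranged: K = Q·L / (A·Δh) = 7.483e-09 × 0.286 / (0.003177 × 0.688) = 9.792e-07 m/s = 0.08460 m/day.

0.0846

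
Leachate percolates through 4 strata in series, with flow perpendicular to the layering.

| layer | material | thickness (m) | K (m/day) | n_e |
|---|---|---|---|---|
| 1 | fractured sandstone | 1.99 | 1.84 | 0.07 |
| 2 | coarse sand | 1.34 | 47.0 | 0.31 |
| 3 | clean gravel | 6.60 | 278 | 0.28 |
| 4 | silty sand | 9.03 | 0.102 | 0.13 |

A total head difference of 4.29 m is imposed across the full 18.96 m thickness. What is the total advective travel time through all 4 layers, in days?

74.8

With flow normal to the layers, continuity requires the same specific discharge q through every layer.
Σ(b_i/K_i) = 1.99/1.84 + 1.34/47.0 + 6.60/278 + 9.03/0.102 = 89.66 d.
q = Δh / Σ(b_i/K_i) = 4.29 / 89.66 = 0.04785 m/day.
In each layer the seepage velocity is v_i = q/n_i, so the layer transit time is t_i = b_i·n_i / q:
  layer 1 (fractured sandstone): t_1 = 1.99 × 0.07 / 0.04785 = 2.911 d
  layer 2 (coarse sand): t_2 = 1.34 × 0.31 / 0.04785 = 8.682 d
  layer 3 (clean gravel): t_3 = 6.60 × 0.28 / 0.04785 = 38.62 d
  layer 4 (silty sand): t_4 = 9.03 × 0.13 / 0.04785 = 24.54 d
Total t = Σ t_i = 74.75 days.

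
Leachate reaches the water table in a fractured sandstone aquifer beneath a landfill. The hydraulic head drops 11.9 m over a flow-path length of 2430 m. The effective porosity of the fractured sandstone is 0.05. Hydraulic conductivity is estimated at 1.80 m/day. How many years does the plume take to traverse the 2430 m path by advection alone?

Hydraulic gradient i = Δh / L = 11.9 / 2430 = 0.004897.
Darcy flux q = K · i = 1.800 × 0.004897 = 0.008815 m/day.
Seepage velocity v = q / n_e = 0.008815 / 0.05 = 0.1763 m/day.
Travel time t = L / v = 2430 / 0.1763 = 13784 days = 37.74 years.

37.7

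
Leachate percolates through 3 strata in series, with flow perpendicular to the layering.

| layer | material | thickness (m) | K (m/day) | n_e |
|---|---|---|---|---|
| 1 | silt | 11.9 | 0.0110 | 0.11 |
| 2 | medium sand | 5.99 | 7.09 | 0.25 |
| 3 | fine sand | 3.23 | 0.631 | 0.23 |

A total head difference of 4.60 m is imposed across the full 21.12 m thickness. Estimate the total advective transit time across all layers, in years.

2.30

With flow normal to the layers, continuity requires the same specific discharge q through every layer.
Σ(b_i/K_i) = 11.9/0.0110 + 5.99/7.09 + 3.23/0.631 = 1088 d.
q = Δh / Σ(b_i/K_i) = 4.60 / 1088 = 0.004229 m/day.
In each layer the seepage velocity is v_i = q/n_i, so the layer transit time is t_i = b_i·n_i / q:
  layer 1 (silt): t_1 = 11.9 × 0.11 / 0.004229 = 309.5 d
  layer 2 (medium sand): t_2 = 5.99 × 0.25 / 0.004229 = 354.1 d
  layer 3 (fine sand): t_3 = 3.23 × 0.23 / 0.004229 = 175.7 d
Total t = Σ t_i = 839.3 days = 2.298 years.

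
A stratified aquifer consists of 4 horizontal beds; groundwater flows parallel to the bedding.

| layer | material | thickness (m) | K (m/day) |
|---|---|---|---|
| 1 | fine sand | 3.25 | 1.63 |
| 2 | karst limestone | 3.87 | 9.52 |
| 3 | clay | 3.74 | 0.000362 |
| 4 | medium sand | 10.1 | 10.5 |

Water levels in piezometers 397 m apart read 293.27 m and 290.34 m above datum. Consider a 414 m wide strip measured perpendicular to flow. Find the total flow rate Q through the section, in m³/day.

453

Flow is parallel to layering, so each bed carries its own Darcy discharge and the transmissivities add.
Σ(K_i·b_i) = 1.63×3.25 + 9.52×3.87 + 0.000362×3.74 + 10.5×10.1 = 148.2 m²/day.
Hydraulic gradient i = (293.27 − 290.34) / 397 = 2.93 / 397 = 0.007380.
Q = Σ(K_i·b_i) · W · i = 148.2 × 414 × 0.007380 = 452.8 m³/day.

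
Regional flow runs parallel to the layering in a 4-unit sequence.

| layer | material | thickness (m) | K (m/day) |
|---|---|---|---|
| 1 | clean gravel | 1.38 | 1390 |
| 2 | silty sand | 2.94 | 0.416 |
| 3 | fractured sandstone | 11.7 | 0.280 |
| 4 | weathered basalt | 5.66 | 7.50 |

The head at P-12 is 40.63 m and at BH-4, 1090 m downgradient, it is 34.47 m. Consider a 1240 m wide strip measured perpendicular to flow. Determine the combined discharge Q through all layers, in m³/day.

Flow is parallel to layering, so each bed carries its own Darcy discharge and the transmissivities add.
Σ(K_i·b_i) = 1390×1.38 + 0.416×2.94 + 0.280×11.7 + 7.50×5.66 = 1965 m²/day.
Hydraulic gradient i = (40.63 − 34.47) / 1090 = 6.16 / 1090 = 0.005651.
Q = Σ(K_i·b_i) · W · i = 1965 × 1240 × 0.005651 = 13771 m³/day.

13800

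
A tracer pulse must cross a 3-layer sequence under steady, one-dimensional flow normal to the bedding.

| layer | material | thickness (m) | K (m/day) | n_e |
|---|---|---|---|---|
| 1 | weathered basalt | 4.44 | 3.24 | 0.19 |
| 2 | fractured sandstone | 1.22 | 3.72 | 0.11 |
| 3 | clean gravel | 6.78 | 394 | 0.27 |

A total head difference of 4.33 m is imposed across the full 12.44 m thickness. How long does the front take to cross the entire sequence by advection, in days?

With flow normal to the layers, continuity requires the same specific discharge q through every layer.
Σ(b_i/K_i) = 4.44/3.24 + 1.22/3.72 + 6.78/394 = 1.716 d.
q = Δh / Σ(b_i/K_i) = 4.33 / 1.716 = 2.524 m/day.
In each layer the seepage velocity is v_i = q/n_i, so the layer transit time is t_i = b_i·n_i / q:
  layer 1 (weathered basalt): t_1 = 4.44 × 0.19 / 2.524 = 0.3342 d
  layer 2 (fractured sandstone): t_2 = 1.22 × 0.11 / 2.524 = 0.05317 d
  layer 3 (clean gravel): t_3 = 6.78 × 0.27 / 2.524 = 0.7253 d
Total t = Σ t_i = 1.113 days.

1.11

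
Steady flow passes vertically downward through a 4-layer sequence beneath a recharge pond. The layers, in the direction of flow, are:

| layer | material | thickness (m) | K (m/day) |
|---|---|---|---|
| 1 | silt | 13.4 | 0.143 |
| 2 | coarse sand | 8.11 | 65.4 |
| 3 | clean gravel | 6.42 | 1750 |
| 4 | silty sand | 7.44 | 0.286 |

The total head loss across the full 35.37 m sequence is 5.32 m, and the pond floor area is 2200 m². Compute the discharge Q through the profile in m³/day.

97.7

Flow is perpendicular to layering, so the layers act in series and the equivalent K is the thickness-weighted harmonic mean.
Total thickness L = 13.4 + 8.11 + 6.42 + 7.44 = 35.37 m.
Σ(b_i/K_i) = 13.4/0.143 + 8.11/65.4 + 6.42/1750 + 7.44/0.286 = 119.8 d.
K_eq = L / Σ(b_i/K_i) = 35.37 / 119.8 = 0.2951 m/day.
Q = K_eq · A · (Δh/L) = 0.2951 × 2200 × (5.32/35.37) = 97.66 m³/day.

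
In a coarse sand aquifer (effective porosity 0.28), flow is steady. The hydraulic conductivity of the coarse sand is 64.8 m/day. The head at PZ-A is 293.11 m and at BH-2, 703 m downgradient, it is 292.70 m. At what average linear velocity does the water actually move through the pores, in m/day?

0.135

Hydraulic gradient i = (293.11 − 292.70) / 703 = 0.41 / 703 = 0.0005832.
Darcy flux q = K · i = 64.80 × 0.0005832 = 0.03779 m/day.
Seepage velocity v = q / n_e = 0.03779 / 0.28 = 0.1350 m/day.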